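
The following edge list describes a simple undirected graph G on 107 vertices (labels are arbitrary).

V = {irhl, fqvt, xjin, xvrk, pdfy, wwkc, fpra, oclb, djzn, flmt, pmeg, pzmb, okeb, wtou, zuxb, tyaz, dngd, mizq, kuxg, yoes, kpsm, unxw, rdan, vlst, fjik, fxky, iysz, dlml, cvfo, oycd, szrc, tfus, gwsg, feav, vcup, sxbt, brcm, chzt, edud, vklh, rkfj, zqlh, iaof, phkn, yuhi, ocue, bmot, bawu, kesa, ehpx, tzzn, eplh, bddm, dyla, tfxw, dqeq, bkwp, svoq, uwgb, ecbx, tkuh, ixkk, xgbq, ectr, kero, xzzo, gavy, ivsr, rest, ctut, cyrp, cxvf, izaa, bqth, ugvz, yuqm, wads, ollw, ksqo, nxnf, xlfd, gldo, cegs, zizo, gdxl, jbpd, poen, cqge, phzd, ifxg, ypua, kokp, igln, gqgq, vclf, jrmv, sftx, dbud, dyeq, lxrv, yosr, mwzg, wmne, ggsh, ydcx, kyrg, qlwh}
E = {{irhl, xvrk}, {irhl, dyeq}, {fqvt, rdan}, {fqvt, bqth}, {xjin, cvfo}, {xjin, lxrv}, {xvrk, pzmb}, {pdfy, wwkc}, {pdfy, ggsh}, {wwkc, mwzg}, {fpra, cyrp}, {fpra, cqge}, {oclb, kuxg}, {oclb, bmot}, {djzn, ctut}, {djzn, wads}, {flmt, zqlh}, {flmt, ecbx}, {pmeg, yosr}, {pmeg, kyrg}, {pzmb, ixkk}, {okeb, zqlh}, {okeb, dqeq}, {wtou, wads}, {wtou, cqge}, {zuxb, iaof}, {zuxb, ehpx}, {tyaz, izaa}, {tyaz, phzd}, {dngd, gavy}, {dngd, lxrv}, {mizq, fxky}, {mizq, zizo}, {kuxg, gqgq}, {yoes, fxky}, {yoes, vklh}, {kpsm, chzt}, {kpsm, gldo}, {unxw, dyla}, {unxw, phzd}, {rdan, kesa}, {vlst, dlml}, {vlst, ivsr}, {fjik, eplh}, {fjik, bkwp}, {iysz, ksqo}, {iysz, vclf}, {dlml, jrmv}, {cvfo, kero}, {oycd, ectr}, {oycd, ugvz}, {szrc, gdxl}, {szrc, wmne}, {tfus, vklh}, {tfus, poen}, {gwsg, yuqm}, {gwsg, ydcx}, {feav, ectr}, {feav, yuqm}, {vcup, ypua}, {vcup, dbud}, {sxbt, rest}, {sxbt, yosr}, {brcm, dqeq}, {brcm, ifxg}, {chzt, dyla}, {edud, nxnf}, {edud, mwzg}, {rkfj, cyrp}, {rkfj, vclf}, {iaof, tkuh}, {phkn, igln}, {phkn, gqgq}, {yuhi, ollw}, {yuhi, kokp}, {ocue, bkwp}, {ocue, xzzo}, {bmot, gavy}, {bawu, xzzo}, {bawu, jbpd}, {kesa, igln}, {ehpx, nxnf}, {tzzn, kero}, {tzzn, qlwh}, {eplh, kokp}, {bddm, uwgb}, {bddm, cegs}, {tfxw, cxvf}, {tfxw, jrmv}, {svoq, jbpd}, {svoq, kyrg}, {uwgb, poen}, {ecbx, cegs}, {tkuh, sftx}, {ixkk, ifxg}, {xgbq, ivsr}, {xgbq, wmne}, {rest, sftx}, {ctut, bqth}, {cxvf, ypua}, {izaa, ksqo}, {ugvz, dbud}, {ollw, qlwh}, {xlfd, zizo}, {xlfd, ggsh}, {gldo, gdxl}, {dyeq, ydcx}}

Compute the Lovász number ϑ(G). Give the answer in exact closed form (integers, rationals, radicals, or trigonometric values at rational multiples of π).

Vertex zqlh has 2 neighbors: flmt, okeb.
Vertex yuqm has 2 neighbors: gwsg, feav.
Vertex wmne has 2 neighbors: szrc, xgbq.
deg(kokp) = 2; N(kokp) = {yuhi, eplh}.
G on 107 vertices is 2-regular; connected 2-regular on 107 ⇒ C_{107}.
spec(A) ≈ [2.0, 1.997, 1.986, 1.969, 1.945, 1.914, 1.877, 1.833, 1.783, 1.727, 1.665, 1.597, 1.524, 1.445, 1.361, 1.273, 1.18, 1.084, 0.983, 0.879, 0.772, 0.663, 0.551, 0.437, 0.322, 0.205, 0.088, -0.029, -0.147, -0.263, -0.379, -0.494, -0.607, -0.718, -0.826, -0.931, -1.034, -1.132, -1.227, -1.318, -1.404, -1.485, -1.561, -1.632, -1.697, -1.756, -1.809, -1.856, -1.897, -1.931, -1.958, -1.978, -1.992, -1.999] (distinct, 3 d.p.).
λ_max=2, λ_min=-2*cos(pi/107); ϑ = −107·λ_min/(λ_max−λ_min) = 107*cos(pi/107)/(cos(pi/107) + 1).
ϑ(G) ≈ 53.48846843.
Lovász sandwich 53 ≤ 107*cos(pi/107)/(cos(pi/107) + 1) ≤ 54: both strict.

107*cos(pi/107)/(cos(pi/107) + 1)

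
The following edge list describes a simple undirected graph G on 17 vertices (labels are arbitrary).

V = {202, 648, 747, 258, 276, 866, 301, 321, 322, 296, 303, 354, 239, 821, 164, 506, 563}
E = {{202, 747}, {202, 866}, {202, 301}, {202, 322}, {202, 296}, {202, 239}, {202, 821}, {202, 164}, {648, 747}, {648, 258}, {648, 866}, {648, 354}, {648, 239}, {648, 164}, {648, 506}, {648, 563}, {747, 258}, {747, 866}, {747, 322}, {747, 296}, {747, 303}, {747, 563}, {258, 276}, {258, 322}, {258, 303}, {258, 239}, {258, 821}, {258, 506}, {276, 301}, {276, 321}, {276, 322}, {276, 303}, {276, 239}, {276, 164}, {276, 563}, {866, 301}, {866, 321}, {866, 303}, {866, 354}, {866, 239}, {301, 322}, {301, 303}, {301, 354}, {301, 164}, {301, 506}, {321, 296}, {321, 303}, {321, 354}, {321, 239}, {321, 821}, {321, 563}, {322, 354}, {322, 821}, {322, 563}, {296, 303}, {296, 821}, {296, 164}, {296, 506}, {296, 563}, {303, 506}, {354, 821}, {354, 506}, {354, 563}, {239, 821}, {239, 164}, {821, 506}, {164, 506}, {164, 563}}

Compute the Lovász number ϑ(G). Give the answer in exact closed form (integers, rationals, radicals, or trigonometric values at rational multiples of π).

deg(648) = 8; N(648) = {747, 258, 866, 354, 239, 164, 506, 563}.
deg(258) = 8; N(258) = {648, 747, 276, 322, 303, 239, 821, 506}.
N(202) = {747, 866, 301, 322, 296, 239, 821, 164}, |N(202)| = 8.
deg(747) = 8; N(747) = {202, 648, 258, 866, 322, 296, 303, 563}.
G on 17 vertices is 8-regular; SR(17,8,3,4) — a Paley graph.
Distinct eigenvalues (to 5 d.p.): [8.0, 1.56155, -2.56155].
−17·(-sqrt(17)/2 - 1/2) / ((8)−(-sqrt(17)/2 - 1/2)) = sqrt(17) = ϑ(G).
≈ 4.123105626 (to 9 d.p.).

sqrt(17)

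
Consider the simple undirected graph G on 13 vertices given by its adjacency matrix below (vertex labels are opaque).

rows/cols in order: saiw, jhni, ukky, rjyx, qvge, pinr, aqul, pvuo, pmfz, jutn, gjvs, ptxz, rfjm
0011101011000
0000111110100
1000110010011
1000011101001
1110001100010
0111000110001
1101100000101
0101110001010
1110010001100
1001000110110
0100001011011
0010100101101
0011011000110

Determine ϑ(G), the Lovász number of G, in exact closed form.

N(pvuo) = {jhni, rjyx, qvge, pinr, jutn, ptxz}, |N(pvuo)| = 6.
N(ukky) = {saiw, qvge, pinr, pmfz, ptxz, rfjm}, |N(ukky)| = 6.
deg(gjvs) = 6; N(gjvs) = {jhni, aqul, pmfz, jutn, ptxz, rfjm}.
Vertex jhni has 6 neighbors: qvge, pinr, aqul, pvuo, pmfz, gjvs.
deg(v) = 6 for all v (|V|=13); SR(13,6,2,3) — a Paley graph.
Distinct eigenvalues (to 6 d.p.): [6.0, 1.302776, -2.302776].
With N=13: ϑ(G) = 13·(-(-sqrt(13)/2 - 1/2))/(6−(-sqrt(13)/2 - 1/2)) = sqrt(13).
= 3.6055513… (decimal).

sqrt(13)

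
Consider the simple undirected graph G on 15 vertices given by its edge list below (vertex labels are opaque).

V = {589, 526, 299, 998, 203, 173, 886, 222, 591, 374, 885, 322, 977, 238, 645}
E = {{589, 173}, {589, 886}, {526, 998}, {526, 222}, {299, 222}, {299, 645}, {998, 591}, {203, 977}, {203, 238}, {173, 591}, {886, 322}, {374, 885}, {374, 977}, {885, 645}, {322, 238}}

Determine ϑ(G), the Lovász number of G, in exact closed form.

N(203) = {977, 238}, |N(203)| = 2.
Vertex 374 has 2 neighbors: 885, 977.
Vertex 222 has 2 neighbors: 526, 299.
N(977) = {203, 374}, |N(977)| = 2.
15-vertex 2-regular graph: the odd cycle C_{15}.
A has 8 distinct eigenvalues ≈ [2.0, 1.8271, 1.3383, 0.618, -0.2091, -1.0, -1.618, -1.9563].
Lovász: ϑ = −15(-2*cos(pi/15))/(2+-(-1)*2*cos(pi/15)) = 15*cos(pi/15)/(cos(pi/15) + 1).
Numerically 7.41715.
α=7, χ(Ḡ)=8; ϑ=15*cos(pi/15)/(cos(pi/15) + 1) lies between (both strict).

15*cos(pi/15)/(cos(pi/15) + 1)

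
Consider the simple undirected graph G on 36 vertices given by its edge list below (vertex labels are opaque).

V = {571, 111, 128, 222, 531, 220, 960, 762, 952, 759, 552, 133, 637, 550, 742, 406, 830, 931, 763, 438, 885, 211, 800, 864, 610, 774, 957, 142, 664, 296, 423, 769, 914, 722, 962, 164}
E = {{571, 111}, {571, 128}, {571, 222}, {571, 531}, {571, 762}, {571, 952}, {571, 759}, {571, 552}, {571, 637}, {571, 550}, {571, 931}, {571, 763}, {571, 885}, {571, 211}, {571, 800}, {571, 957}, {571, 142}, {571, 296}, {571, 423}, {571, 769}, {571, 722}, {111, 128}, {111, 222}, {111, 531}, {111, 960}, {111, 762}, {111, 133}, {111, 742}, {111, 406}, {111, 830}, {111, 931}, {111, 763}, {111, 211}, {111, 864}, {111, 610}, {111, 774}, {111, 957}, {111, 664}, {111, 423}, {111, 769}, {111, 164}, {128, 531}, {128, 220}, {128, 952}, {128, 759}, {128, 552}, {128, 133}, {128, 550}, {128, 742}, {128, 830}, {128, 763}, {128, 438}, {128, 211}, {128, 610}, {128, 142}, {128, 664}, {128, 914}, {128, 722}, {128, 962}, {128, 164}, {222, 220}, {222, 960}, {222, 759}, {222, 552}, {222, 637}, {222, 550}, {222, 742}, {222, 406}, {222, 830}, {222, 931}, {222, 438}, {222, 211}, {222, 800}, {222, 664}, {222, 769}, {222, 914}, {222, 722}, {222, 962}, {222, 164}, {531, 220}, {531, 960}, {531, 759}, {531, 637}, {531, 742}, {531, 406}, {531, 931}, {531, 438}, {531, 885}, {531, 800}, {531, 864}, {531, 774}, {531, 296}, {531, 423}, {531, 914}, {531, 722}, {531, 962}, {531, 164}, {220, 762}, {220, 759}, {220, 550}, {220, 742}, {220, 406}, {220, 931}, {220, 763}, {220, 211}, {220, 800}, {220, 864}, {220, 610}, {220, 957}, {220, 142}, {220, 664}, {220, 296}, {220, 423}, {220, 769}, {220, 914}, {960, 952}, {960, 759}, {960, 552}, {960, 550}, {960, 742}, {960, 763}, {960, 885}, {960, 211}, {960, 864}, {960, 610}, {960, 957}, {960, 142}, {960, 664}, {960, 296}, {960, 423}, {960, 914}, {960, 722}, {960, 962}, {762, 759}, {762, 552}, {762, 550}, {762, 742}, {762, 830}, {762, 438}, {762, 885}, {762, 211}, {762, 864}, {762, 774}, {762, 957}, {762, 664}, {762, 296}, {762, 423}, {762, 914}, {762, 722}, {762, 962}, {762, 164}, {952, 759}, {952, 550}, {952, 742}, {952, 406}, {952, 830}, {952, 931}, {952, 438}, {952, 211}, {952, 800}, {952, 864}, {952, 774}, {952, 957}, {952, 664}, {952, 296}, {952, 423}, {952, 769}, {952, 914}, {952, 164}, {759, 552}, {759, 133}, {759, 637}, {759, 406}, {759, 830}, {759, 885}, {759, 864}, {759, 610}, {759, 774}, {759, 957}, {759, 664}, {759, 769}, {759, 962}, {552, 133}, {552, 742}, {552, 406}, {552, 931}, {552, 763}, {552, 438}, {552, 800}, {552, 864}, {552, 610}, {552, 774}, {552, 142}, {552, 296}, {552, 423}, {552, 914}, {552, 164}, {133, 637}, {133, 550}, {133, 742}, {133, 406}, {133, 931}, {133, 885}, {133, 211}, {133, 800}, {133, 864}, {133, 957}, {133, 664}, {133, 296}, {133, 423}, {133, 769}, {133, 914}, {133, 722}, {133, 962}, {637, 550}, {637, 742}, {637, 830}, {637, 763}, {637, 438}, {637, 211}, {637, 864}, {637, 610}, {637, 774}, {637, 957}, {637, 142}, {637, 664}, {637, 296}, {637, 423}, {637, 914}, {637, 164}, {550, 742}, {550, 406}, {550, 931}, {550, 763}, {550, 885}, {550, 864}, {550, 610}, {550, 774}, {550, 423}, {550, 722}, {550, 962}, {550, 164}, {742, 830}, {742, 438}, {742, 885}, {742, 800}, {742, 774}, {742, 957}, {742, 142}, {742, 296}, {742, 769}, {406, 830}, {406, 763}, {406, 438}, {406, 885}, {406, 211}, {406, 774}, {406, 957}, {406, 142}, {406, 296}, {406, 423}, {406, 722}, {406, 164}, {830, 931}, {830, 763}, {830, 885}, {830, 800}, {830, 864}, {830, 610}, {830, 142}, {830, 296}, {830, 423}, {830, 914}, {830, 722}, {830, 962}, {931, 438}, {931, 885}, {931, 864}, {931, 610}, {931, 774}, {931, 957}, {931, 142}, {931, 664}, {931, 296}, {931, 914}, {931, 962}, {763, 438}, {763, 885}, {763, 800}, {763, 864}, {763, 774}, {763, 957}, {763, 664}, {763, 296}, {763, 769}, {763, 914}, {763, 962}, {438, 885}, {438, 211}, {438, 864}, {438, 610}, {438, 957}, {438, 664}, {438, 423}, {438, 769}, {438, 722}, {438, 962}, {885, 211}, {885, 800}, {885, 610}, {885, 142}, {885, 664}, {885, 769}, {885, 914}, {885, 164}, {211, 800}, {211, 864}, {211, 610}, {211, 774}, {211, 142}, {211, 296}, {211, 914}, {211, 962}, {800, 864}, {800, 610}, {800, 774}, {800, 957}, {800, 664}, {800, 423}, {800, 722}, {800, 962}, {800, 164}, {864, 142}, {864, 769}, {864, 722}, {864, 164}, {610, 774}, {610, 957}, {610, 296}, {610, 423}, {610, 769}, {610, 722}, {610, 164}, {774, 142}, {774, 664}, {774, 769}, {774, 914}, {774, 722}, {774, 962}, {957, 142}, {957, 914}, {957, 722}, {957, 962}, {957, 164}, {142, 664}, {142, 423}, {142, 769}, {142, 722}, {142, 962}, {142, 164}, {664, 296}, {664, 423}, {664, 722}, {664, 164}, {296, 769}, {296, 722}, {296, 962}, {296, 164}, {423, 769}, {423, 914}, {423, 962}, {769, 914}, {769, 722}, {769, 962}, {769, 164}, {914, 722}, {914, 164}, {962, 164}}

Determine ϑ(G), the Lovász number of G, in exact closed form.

deg(552) = 21; N(552) = {571, 128, 222, 960, 762, 759, 133, 742, 406, 931, 763, 438, 800, 864, 610, 774, 142, 296, 423, 914, 164}.
N(664) = {111, 128, 222, 220, 960, 762, 952, 759, 133, 637, 931, 763, 438, 885, 800, 774, 142, 296, 423, 722, 164}, |N(664)| = 21.
Vertex 164 has 21 neighbors: 111, 128, 222, 531, 762, 952, 552, 637, 550, 406, 885, 800, 864, 610, 957, 142, 664, 296, 769, 914, 962.
N(830) = {111, 128, 222, 762, 952, 759, 637, 742, 406, 931, 763, 885, 800, 864, 610, 142, 296, 423, 914, 722, 962}, |N(830)| = 21.
deg(v) = 21 for all v (|V|=36); this is K(9,2), the Kneser graph.
The 3 distinct eigenvalues: [21.0, 1.0, -6.0].
−36·(-6) / ((21)−(-6)) = 8 = ϑ(G).
ϑ(G) ≈ 8.00000000.

8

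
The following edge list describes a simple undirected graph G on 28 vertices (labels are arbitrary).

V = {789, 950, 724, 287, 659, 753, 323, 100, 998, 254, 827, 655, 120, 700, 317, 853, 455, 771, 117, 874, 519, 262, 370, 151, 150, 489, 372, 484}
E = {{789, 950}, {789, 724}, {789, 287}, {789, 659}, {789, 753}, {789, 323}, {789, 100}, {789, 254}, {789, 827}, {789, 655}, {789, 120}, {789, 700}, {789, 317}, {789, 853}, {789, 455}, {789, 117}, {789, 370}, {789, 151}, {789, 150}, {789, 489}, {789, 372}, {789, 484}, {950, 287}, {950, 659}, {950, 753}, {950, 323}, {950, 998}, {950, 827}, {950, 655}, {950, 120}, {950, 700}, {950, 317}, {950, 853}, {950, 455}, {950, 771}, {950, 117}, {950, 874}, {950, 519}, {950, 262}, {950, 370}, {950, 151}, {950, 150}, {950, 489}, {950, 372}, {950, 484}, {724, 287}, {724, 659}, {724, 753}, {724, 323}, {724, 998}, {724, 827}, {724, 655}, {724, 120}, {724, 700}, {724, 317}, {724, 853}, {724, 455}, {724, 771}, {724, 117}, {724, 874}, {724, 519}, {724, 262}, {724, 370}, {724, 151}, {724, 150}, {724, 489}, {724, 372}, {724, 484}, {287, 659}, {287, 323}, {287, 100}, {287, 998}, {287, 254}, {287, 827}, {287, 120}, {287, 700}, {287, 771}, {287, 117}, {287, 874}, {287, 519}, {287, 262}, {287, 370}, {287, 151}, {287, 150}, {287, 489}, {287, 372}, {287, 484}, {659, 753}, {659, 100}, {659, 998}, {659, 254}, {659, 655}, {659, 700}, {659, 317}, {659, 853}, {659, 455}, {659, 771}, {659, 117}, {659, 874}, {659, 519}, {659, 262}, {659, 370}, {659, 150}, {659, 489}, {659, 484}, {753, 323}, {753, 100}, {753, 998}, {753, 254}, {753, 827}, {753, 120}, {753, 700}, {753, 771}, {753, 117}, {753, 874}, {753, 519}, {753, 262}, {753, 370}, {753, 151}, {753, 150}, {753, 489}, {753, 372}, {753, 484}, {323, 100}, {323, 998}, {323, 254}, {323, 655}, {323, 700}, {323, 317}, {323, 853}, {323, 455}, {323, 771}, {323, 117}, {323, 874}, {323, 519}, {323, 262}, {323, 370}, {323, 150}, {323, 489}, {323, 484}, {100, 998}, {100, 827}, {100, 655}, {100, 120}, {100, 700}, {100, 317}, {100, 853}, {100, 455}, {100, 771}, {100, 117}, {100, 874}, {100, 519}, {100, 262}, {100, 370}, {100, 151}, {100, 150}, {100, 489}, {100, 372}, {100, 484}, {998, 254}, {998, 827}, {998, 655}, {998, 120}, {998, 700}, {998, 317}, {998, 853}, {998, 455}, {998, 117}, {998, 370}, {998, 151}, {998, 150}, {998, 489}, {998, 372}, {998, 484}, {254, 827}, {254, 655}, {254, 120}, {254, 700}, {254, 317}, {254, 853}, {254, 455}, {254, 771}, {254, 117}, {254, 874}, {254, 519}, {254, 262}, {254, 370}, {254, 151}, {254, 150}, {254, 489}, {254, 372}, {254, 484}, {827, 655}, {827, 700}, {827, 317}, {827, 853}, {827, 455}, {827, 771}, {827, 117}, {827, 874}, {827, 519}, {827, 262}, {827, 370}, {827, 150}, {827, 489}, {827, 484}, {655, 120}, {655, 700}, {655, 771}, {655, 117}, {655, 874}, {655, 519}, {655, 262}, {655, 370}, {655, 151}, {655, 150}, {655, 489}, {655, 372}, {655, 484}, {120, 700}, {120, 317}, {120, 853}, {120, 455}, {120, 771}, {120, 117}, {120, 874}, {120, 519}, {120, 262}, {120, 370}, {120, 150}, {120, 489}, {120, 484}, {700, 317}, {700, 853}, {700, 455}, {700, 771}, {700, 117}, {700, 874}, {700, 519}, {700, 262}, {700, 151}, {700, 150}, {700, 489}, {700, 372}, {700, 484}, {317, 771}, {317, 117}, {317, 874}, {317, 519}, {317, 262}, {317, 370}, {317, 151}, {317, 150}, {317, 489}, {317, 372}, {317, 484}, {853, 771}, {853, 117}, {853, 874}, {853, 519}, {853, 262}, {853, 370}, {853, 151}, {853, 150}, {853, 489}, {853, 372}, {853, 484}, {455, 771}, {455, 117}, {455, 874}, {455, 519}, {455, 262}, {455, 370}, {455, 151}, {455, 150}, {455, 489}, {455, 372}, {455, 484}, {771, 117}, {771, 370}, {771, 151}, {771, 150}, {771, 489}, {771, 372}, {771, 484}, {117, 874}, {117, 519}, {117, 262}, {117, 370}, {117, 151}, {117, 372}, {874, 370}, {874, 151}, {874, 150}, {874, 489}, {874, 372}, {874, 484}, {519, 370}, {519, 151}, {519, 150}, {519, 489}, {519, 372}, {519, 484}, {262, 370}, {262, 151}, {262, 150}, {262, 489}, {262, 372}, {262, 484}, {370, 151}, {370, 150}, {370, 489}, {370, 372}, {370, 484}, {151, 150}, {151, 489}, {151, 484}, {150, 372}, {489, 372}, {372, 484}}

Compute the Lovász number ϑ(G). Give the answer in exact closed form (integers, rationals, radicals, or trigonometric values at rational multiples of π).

Vertex 753 has 22 neighbors: 789, 950, 724, 659, 323, 100, 998, 254, 827, 120, 700, 771, 117, 874, 519, 262, 370, 151, 150, 489, 372, 484.
deg(874) = 22; N(874) = {950, 724, 287, 659, 753, 323, 100, 254, 827, 655, 120, 700, 317, 853, 455, 117, 370, 151, 150, 489, 372, 484}.
N(323) = {789, 950, 724, 287, 753, 100, 998, 254, 655, 700, 317, 853, 455, 771, 117, 874, 519, 262, 370, 150, 489, 484}, |N(323)| = 22.
Vertex 317 has 22 neighbors: 789, 950, 724, 659, 323, 100, 998, 254, 827, 120, 700, 771, 117, 874, 519, 262, 370, 151, 150, 489, 372, 484.
K_{6,6,6,4,4,2} (perfect); ϑ(G) = α(G) = max{6,6,6,4,4,2} = 6.
Numerically 6.0000.
6 ≤ 6 ≤ 6: collapsed.

6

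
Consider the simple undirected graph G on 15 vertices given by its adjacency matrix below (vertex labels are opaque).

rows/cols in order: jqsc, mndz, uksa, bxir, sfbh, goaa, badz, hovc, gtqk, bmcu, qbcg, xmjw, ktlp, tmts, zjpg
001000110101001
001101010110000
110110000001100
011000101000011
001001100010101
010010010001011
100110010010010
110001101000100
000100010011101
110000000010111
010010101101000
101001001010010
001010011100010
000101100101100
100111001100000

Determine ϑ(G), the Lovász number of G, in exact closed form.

5

deg(jqsc) = 6; N(jqsc) = {uksa, badz, hovc, bmcu, xmjw, zjpg}.
N(sfbh) = {uksa, goaa, badz, qbcg, ktlp, zjpg}, |N(sfbh)| = 6.
Vertex hovc has 6 neighbors: jqsc, mndz, goaa, badz, gtqk, ktlp.
deg(uksa) = 6; N(uksa) = {jqsc, mndz, bxir, sfbh, xmjw, ktlp}.
6-regular, N=15; Kneser-type, 2-subsets of [6].
Distinct eigenvalues (to 5 d.p.): [6.0, 1.0, -3.0].
Lovász (edge-transitive): ϑ = −15·(-3)/((6)−(-3)) = 5.
≈ 5.0000 (to 4 d.p.).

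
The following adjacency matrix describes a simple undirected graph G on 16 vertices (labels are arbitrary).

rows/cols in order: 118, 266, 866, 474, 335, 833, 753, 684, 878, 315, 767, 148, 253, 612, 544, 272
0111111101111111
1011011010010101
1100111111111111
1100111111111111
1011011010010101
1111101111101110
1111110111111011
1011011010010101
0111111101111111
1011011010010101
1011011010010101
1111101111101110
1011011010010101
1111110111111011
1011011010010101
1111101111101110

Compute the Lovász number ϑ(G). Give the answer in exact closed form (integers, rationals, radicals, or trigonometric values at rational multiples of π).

N(148) = {118, 266, 866, 474, 335, 753, 684, 878, 315, 767, 253, 612, 544}, |N(148)| = 13.
Vertex 272 has 13 neighbors: 118, 266, 866, 474, 335, 753, 684, 878, 315, 767, 253, 612, 544.
N(612) = {118, 266, 866, 474, 335, 833, 684, 878, 315, 767, 148, 253, 544, 272}, |N(612)| = 14.
deg(315) = 9; N(315) = {118, 866, 474, 833, 753, 878, 148, 612, 272}.
K_{7,3,2,2,2} (perfect); ϑ(G) = α(G) = max{7,3,2,2,2} = 7.
≈ 7.00000000 (to 8 d.p.).
Check 7 ≤ 7 ≤ 7: collapsed.

7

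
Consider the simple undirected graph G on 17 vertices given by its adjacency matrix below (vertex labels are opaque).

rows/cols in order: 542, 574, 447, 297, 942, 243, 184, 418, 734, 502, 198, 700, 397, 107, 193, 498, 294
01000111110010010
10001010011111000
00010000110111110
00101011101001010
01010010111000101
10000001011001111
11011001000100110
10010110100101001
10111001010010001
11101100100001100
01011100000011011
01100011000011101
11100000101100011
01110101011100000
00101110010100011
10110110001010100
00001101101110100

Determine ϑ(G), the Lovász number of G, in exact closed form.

sqrt(17)

N(297) = {447, 942, 184, 418, 734, 198, 107, 498}, |N(297)| = 8.
Vertex 498 has 8 neighbors: 542, 447, 297, 243, 184, 198, 397, 193.
Vertex 294 has 8 neighbors: 942, 243, 418, 734, 198, 700, 397, 193.
N(193) = {447, 942, 243, 184, 502, 700, 498, 294}, |N(193)| = 8.
G on 17 vertices is 8-regular; strongly regular (17,8,3,4).
spec(A) ≈ [8.0, 1.56155, -2.56155] (distinct, 5 d.p.).
λ_max=8, λ_min=-sqrt(17)/2 - 1/2; ϑ = −17·λ_min/(λ_max−λ_min) = sqrt(17).
ϑ(G) ≈ 4.123106.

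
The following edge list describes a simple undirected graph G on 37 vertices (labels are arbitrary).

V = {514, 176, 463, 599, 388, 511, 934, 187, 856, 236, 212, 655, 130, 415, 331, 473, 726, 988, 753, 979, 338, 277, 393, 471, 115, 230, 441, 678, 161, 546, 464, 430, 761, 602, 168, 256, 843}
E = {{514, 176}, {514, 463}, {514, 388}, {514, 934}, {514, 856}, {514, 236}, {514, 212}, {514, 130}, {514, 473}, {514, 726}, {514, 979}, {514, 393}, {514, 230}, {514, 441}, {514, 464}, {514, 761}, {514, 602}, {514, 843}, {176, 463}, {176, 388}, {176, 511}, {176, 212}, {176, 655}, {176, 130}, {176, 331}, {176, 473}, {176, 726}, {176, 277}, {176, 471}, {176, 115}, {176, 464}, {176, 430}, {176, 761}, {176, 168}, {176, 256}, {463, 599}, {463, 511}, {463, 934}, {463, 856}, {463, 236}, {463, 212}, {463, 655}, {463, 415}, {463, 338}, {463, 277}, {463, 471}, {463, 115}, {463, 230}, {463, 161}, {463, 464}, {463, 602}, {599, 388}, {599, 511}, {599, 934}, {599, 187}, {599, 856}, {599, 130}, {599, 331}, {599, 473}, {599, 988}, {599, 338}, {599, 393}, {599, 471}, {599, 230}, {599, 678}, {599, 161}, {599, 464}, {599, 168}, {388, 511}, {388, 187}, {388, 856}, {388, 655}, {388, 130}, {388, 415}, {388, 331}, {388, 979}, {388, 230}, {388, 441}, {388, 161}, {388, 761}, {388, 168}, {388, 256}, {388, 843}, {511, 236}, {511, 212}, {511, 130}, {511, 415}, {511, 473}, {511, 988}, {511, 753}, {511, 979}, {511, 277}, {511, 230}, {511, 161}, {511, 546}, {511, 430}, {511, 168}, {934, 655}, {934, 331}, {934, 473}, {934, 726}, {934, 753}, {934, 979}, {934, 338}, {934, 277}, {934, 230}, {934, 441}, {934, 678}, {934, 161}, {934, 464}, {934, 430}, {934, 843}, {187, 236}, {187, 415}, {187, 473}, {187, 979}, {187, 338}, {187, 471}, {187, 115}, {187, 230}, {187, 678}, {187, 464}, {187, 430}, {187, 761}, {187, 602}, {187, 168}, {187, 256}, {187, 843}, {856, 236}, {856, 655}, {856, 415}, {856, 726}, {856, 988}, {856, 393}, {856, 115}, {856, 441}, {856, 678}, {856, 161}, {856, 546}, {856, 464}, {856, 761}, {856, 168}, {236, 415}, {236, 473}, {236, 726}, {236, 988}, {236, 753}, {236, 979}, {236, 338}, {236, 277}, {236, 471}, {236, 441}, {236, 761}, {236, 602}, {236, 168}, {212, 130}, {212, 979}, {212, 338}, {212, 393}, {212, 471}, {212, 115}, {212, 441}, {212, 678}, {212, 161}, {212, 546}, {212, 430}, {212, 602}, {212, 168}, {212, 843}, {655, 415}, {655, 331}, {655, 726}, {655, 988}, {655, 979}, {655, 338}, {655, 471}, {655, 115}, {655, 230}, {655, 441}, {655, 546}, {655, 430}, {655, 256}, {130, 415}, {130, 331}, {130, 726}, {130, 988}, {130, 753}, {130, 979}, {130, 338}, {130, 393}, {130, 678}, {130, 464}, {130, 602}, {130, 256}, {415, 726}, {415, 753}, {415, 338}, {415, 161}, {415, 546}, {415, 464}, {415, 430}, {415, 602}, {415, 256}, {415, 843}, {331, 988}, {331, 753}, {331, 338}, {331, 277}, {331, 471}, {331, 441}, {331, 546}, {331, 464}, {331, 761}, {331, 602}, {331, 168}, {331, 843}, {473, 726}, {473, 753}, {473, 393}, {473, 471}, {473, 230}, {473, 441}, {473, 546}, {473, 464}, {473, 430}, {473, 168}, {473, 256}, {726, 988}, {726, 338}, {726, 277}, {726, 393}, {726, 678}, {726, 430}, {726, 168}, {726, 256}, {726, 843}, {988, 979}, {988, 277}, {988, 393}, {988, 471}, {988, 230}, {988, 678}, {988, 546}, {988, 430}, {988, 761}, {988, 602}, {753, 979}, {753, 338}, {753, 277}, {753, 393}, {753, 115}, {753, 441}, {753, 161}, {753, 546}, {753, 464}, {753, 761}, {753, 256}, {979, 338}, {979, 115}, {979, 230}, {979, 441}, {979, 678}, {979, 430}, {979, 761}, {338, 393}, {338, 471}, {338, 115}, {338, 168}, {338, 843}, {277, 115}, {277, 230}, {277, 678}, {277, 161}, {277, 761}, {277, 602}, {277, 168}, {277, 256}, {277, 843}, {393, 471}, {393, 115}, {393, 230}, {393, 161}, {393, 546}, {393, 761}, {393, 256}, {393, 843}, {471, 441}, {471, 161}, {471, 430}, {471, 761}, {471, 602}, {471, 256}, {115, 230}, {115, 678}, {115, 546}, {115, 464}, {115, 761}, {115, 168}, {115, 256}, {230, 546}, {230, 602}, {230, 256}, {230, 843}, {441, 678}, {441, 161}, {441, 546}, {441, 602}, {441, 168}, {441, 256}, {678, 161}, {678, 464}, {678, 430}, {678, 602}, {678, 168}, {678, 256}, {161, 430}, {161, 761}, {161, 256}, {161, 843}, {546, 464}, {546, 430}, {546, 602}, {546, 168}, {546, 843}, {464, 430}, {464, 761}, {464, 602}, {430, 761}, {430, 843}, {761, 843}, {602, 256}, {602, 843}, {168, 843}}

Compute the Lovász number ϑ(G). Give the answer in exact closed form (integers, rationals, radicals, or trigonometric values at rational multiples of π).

deg(338) = 18; N(338) = {463, 599, 934, 187, 236, 212, 655, 130, 415, 331, 726, 753, 979, 393, 471, 115, 168, 843}.
Vertex 168 has 18 neighbors: 176, 599, 388, 511, 187, 856, 236, 212, 331, 473, 726, 338, 277, 115, 441, 678, 546, 843.
deg(388) = 18; N(388) = {514, 176, 599, 511, 187, 856, 655, 130, 415, 331, 979, 230, 441, 161, 761, 168, 256, 843}.
Vertex 430 has 18 neighbors: 176, 511, 934, 187, 212, 655, 415, 473, 726, 988, 979, 471, 678, 161, 546, 464, 761, 843.
Regular of degree 18 on 37 vertices: Paley(37): SR with (k,λ,μ)=(18,8,9).
A has 3 distinct eigenvalues ≈ [18.0, 2.54138, -3.54138].
ϑ = −N·λ_min/(λ_max−λ_min) = −37·(-sqrt(37)/2 - 1/2)/(18−(-sqrt(37)/2 - 1/2)) = sqrt(37).
= 6.08276… (decimal).

sqrt(37)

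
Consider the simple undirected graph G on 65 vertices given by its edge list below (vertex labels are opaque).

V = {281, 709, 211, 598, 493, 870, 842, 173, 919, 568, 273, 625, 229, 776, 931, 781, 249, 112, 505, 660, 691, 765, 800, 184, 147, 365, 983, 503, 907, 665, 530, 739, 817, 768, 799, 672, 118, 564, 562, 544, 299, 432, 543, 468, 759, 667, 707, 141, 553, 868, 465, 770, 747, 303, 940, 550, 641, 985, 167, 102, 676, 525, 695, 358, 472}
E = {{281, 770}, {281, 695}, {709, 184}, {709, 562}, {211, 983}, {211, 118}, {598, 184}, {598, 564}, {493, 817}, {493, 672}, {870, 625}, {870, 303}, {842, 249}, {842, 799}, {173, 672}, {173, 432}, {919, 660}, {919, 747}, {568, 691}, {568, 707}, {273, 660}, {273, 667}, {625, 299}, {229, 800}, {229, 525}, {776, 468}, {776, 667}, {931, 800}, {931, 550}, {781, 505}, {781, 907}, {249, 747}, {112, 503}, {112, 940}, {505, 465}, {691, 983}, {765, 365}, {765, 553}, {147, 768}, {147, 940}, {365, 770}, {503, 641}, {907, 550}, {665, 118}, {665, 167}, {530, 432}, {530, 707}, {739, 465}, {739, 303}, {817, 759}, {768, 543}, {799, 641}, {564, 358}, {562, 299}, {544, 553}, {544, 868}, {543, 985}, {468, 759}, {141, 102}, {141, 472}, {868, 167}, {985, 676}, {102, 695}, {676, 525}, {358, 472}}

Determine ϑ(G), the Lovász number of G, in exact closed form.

65*cos(pi/65)/(cos(pi/65) + 1)

Vertex 691 has 2 neighbors: 568, 983.
N(472) = {141, 358}, |N(472)| = 2.
N(676) = {985, 525}, |N(676)| = 2.
deg(562) = 2; N(562) = {709, 299}.
Regular of degree 2 on 65 vertices: a single 65-cycle (edge-transitive).
The 33 distinct eigenvalues: [2.0, 1.990663, 1.96274, 1.916492, 1.852349, 1.770912, 1.67294, 1.559349, 1.431198, 1.289684, 1.136129, 0.971967, 0.798729, 0.618034, 0.431568, 0.241073, 0.048327, -0.14487, -0.336714, -0.525415, -0.70921, -0.886383, -1.05528, -1.214325, -1.362032, -1.497021, -1.618034, -1.723939, -1.813749, -1.886624, -1.941884, -1.979013, -1.997664].
Lovász (edge-transitive): ϑ = −65·(-2*cos(pi/65))/((2)−(-2*cos(pi/65))) = 65*cos(pi/65)/(cos(pi/65) + 1).
= 32.4810126… (decimal).
α=32, χ(Ḡ)=33; ϑ=65*cos(pi/65)/(cos(pi/65) + 1) lies between (both strict).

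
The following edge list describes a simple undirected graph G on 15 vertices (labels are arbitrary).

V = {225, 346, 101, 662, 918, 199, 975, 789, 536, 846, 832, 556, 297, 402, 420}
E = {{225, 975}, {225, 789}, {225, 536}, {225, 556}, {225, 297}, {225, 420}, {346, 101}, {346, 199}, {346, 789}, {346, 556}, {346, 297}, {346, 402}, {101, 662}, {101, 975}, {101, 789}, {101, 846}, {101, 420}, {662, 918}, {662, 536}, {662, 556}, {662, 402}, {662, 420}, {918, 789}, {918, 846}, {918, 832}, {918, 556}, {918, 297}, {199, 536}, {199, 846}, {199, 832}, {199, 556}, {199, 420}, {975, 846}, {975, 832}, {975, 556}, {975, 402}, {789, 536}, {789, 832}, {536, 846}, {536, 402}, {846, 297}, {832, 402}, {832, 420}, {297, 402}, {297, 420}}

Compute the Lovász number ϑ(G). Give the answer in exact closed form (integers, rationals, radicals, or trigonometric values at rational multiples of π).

Vertex 832 has 6 neighbors: 918, 199, 975, 789, 402, 420.
deg(402) = 6; N(402) = {346, 662, 975, 536, 832, 297}.
N(297) = {225, 346, 918, 846, 402, 420}, |N(297)| = 6.
N(101) = {346, 662, 975, 789, 846, 420}, |N(101)| = 6.
6-regular, N=15; Kneser-type, 2-subsets of [6].
spec(A) ≈ [6.0, 1.0, -3.0] (distinct, 5 d.p.).
−15·(-3) / ((6)−(-3)) = 5 = ϑ(G).
Numerically 5.000000000.

5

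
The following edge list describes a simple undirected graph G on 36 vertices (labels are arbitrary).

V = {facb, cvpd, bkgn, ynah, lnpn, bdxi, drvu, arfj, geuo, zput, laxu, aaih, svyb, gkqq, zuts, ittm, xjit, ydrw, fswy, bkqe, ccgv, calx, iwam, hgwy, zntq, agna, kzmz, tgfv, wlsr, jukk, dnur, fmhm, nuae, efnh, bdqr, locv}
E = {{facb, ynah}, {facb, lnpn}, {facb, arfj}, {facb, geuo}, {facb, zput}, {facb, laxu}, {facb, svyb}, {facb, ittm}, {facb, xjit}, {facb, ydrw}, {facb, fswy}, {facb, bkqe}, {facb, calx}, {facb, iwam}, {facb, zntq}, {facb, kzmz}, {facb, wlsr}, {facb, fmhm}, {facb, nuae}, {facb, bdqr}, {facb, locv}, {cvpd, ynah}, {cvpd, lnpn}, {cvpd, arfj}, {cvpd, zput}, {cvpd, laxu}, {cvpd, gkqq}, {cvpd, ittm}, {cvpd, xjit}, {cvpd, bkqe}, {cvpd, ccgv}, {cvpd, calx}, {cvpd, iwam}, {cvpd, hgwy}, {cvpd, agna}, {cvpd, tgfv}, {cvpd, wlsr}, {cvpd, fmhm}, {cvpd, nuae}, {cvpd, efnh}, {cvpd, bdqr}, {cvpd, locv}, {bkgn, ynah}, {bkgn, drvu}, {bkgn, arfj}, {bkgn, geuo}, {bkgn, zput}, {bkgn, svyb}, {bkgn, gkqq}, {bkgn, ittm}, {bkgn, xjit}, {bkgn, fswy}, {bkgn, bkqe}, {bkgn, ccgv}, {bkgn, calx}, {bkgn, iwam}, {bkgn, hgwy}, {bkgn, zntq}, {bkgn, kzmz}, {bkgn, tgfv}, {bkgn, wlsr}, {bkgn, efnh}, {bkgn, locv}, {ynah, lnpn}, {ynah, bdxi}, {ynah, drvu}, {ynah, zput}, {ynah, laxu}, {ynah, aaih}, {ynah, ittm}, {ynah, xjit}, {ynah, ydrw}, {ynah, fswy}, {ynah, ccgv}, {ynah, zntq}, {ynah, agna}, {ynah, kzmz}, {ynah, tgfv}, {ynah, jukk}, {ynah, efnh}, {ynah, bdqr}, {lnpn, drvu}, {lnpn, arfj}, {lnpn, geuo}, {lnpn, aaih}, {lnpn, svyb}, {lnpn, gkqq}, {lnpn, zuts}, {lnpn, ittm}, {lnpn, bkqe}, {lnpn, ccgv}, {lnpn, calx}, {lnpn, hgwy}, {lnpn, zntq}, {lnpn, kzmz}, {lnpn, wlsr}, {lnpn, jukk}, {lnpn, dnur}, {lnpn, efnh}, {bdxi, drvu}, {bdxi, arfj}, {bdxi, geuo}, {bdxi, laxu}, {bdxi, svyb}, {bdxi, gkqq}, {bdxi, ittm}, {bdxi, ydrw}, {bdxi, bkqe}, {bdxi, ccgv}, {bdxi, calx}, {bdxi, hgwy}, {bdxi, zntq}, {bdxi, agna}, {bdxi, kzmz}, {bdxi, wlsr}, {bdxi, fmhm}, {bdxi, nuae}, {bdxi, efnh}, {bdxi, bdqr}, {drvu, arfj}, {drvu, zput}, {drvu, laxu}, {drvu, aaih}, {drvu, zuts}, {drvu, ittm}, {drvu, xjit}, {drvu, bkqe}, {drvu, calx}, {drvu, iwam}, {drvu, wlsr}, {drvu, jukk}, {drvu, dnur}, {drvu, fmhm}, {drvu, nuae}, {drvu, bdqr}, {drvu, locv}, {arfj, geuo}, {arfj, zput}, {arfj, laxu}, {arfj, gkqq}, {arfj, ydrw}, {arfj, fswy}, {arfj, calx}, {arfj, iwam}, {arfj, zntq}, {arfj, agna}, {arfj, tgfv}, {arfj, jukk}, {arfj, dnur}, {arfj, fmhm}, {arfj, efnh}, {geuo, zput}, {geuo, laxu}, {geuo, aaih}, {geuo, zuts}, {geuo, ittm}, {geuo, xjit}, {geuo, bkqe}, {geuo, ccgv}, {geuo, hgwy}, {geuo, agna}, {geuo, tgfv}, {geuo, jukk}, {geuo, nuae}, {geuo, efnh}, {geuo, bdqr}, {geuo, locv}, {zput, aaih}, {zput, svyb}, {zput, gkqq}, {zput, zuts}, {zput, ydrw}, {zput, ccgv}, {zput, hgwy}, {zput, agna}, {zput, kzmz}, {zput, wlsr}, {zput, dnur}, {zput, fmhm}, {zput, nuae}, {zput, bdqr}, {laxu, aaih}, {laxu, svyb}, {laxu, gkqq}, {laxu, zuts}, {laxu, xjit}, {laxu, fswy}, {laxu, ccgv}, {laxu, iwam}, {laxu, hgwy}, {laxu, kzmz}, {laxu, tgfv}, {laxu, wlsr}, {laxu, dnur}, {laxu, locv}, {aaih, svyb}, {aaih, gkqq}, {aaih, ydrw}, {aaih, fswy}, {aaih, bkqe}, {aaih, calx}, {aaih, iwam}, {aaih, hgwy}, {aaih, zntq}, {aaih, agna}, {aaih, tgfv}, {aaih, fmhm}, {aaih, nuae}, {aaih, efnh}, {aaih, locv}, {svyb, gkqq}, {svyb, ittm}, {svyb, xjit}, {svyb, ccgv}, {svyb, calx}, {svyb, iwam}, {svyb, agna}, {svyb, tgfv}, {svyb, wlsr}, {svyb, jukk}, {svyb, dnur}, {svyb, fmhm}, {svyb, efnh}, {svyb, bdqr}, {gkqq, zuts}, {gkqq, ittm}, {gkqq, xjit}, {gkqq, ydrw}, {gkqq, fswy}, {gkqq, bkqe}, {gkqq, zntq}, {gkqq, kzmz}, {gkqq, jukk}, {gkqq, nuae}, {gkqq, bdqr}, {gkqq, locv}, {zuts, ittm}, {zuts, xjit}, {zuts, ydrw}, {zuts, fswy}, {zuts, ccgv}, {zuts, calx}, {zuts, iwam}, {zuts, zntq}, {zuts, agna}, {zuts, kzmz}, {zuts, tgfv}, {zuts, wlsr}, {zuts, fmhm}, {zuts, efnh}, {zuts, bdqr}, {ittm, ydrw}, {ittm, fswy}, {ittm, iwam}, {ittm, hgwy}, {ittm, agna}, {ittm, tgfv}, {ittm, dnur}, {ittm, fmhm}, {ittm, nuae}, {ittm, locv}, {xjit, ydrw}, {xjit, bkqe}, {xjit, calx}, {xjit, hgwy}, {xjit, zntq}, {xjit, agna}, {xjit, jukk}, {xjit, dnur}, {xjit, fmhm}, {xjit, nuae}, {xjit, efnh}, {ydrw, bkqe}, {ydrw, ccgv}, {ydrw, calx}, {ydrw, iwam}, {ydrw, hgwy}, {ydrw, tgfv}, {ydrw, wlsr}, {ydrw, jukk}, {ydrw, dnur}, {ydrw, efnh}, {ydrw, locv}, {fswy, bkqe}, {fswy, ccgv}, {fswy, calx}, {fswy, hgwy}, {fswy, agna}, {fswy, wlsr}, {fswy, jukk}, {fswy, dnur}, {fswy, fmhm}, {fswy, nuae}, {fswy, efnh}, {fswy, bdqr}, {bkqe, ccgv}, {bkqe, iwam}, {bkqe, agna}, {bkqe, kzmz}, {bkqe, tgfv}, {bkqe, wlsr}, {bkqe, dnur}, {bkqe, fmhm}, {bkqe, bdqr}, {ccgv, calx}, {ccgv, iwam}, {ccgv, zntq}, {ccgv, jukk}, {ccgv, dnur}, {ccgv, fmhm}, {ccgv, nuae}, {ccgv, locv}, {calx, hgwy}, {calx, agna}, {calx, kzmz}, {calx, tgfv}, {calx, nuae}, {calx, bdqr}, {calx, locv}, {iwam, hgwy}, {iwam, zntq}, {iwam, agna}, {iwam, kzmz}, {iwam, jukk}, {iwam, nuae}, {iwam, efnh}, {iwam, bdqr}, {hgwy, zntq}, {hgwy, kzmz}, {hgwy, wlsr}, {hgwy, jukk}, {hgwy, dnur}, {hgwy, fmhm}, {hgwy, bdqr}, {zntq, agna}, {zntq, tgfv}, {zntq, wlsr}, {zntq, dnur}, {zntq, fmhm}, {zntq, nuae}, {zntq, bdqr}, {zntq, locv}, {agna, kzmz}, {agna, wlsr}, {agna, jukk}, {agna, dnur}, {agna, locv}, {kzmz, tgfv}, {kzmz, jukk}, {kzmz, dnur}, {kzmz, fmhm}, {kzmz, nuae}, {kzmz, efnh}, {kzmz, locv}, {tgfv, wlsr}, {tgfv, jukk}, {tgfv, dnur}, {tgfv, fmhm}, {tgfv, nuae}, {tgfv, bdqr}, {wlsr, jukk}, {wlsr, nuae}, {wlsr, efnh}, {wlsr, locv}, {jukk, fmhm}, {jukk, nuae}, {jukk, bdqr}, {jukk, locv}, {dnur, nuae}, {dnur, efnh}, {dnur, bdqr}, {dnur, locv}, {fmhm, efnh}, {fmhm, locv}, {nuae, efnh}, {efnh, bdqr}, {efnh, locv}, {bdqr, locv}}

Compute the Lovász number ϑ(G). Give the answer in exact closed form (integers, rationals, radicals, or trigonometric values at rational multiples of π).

deg(locv) = 21; N(locv) = {facb, cvpd, bkgn, drvu, geuo, laxu, aaih, gkqq, ittm, ydrw, ccgv, calx, zntq, agna, kzmz, wlsr, jukk, dnur, fmhm, efnh, bdqr}.
N(tgfv) = {cvpd, bkgn, ynah, arfj, geuo, laxu, aaih, svyb, zuts, ittm, ydrw, bkqe, calx, zntq, kzmz, wlsr, jukk, dnur, fmhm, nuae, bdqr}, |N(tgfv)| = 21.
N(drvu) = {bkgn, ynah, lnpn, bdxi, arfj, zput, laxu, aaih, zuts, ittm, xjit, bkqe, calx, iwam, wlsr, jukk, dnur, fmhm, nuae, bdqr, locv}, |N(drvu)| = 21.
N(bdxi) = {ynah, drvu, arfj, geuo, laxu, svyb, gkqq, ittm, ydrw, bkqe, ccgv, calx, hgwy, zntq, agna, kzmz, wlsr, fmhm, nuae, efnh, bdqr}, |N(bdxi)| = 21.
Every vertex has degree 21 (N=36); Kneser K(9,2) on C(9,2)=36 vertices.
A has 3 distinct eigenvalues ≈ [21.0, 1.0, -6.0].
λ_max=21, λ_min=-6; ϑ = −36·λ_min/(λ_max−λ_min) = 8.
ϑ(G) ≈ 8.00000000.

8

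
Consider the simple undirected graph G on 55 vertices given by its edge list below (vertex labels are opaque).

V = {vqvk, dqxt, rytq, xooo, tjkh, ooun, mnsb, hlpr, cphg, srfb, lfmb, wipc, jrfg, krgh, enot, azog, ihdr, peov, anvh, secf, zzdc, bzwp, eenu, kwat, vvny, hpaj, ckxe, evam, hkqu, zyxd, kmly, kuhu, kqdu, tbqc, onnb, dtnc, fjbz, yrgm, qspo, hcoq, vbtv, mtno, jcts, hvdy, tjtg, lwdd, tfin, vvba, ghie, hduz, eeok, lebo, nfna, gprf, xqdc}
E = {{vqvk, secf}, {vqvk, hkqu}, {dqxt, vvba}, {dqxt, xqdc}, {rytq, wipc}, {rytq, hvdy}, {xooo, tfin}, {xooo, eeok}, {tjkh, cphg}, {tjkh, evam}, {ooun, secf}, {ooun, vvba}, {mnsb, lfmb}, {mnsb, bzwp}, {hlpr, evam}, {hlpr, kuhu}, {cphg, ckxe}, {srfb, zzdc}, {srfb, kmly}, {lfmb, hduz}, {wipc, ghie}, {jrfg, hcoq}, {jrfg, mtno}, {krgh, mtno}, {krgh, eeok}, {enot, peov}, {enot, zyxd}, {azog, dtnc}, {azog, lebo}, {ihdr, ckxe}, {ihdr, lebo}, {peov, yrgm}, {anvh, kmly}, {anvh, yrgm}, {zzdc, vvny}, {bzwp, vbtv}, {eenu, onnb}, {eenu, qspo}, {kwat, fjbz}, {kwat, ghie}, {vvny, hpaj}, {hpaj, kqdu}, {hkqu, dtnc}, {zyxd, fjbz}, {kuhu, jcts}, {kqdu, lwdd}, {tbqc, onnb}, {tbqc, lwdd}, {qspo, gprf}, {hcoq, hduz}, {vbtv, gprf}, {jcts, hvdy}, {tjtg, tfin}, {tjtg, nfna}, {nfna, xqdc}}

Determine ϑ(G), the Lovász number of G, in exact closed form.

55*cos(pi/55)/(cos(pi/55) + 1)

deg(zyxd) = 2; N(zyxd) = {enot, fjbz}.
deg(tbqc) = 2; N(tbqc) = {onnb, lwdd}.
N(xqdc) = {dqxt, nfna}, |N(xqdc)| = 2.
deg(mtno) = 2; N(mtno) = {jrfg, krgh}.
G on 55 vertices is 2-regular; this is C_{55}, the 55-cycle.
The 28 distinct eigenvalues: [2.0, 1.98696, 1.94802, 1.88369, 1.7948, 1.68251, 1.54828, 1.39388, 1.2213, 1.03279, 0.83083, 0.61803, 0.39718, 0.17115, -0.05711, -0.28463, -0.50844, -0.72562, -0.93333, -1.12889, -1.30972, -1.47348, -1.61803, -1.74149, -1.84225, -1.91899, -1.97071, -1.99674].
Lovász (edge-transitive): ϑ = −55·(-2*cos(pi/55))/((2)−(-2*cos(pi/55))) = 55*cos(pi/55)/(cos(pi/55) + 1).
= 27.47756… (decimal).
α=27, χ(Ḡ)=28; ϑ=55*cos(pi/55)/(cos(pi/55) + 1) lies between (both strict).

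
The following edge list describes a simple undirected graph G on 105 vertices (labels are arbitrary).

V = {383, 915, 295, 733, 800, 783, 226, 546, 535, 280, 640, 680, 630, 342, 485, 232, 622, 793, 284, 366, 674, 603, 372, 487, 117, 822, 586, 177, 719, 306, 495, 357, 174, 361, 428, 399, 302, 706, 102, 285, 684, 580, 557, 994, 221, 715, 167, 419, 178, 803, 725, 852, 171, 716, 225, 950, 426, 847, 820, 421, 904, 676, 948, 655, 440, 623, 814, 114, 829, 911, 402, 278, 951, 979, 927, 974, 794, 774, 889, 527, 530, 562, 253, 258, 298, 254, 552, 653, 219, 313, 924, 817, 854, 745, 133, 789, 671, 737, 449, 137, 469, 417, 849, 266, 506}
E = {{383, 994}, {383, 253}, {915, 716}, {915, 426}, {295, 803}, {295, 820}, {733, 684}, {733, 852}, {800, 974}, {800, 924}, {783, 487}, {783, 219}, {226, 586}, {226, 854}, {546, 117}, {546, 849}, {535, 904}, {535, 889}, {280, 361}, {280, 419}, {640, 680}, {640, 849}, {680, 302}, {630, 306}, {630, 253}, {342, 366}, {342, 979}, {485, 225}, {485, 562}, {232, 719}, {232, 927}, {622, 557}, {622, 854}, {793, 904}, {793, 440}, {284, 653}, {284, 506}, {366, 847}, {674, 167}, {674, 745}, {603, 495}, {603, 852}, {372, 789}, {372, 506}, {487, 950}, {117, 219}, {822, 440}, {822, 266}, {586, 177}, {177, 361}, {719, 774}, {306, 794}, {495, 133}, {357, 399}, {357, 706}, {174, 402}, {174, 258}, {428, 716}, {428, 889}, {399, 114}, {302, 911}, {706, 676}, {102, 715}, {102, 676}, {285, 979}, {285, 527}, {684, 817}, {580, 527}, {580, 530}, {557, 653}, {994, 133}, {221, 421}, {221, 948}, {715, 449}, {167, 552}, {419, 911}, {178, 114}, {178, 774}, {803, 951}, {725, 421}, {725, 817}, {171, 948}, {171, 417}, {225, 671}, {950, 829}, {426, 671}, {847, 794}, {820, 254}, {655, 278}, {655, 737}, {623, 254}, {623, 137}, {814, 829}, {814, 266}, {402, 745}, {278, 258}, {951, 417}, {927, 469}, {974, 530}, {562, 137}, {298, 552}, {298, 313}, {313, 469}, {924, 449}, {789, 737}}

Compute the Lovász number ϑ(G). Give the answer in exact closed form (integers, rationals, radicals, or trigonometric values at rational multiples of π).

105*cos(pi/105)/(cos(pi/105) + 1)

N(915) = {716, 426}, |N(915)| = 2.
Vertex 506 has 2 neighbors: 284, 372.
N(546) = {117, 849}, |N(546)| = 2.
deg(313) = 2; N(313) = {298, 469}.
Every vertex has degree 2 (N=105); this is C_{105}, the 105-cycle.
Distinct eigenvalues (to 3 d.p.): [2.0, 1.996, 1.986, 1.968, 1.943, 1.911, 1.872, 1.827, 1.775, 1.717, 1.652, 1.582, 1.506, 1.425, 1.338, 1.247, 1.151, 1.051, 0.948, 0.841, 0.731, 0.618, 0.503, 0.387, 0.268, 0.149, 0.03, -0.09, -0.209, -0.328, -0.445, -0.561, -0.675, -0.786, -0.895, -1.0, -1.102, -1.2, -1.293, -1.382, -1.466, -1.545, -1.618, -1.685, -1.747, -1.802, -1.851, -1.893, -1.928, -1.956, -1.978, -1.992, -1.999].
λ_max=2, λ_min=-2*cos(pi/105); ϑ = −105·λ_min/(λ_max−λ_min) = 105*cos(pi/105)/(cos(pi/105) + 1).
≈ 52.48824872 (to 8 d.p.).
α=52, χ(Ḡ)=53; ϑ=105*cos(pi/105)/(cos(pi/105) + 1) lies between (both strict).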